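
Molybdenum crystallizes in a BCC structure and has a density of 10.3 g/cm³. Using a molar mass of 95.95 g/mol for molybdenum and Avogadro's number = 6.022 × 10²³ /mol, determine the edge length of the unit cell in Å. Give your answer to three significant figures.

With Z = 2 atoms per BCC cell, a³ = Z·M/(N_A·ρ) = 2 × 95.95 / (6.022 × 10²³ × 10.30 g/cm³) = 3.094 × 10^-23 cm³.
a = (3.094 × 10^-23)^(1/3) = 3.139 × 10^-8 cm = 3.14 Å.

3.14 Å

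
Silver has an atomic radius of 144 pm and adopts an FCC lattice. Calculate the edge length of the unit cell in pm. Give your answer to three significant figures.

In an FCC lattice, atoms touch along the face diagonal, so √2·a = 4r.
a = 4r/√2 = 4 × 144 / 1.4142 = 407 pm.

407 pm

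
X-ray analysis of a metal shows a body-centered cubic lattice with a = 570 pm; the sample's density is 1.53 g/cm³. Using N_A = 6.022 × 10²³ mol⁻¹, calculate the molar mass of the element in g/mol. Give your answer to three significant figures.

A BCC cell has Z = 2 atoms; a = 5.700 × 10^-8 cm.
M = ρ·N_A·a³/Z = 1.53 × 6.022 × 10²³ × 1.852 × 10^-22 / 2 = 85.3 g/mol.

85.3 g/mol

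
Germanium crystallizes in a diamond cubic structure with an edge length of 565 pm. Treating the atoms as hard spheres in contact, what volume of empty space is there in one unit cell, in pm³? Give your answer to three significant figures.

In a diamond cubic lattice nearest neighbors lie along the body diagonal with √3·a = 8r, so r = 0.2165a = 122.3 pm.
V_cell = a³ = 1.804 × 10^8 pm³; V_atoms = 8 × (4/3)πr³ = 6.134 × 10^7 pm³.
Empty space = 1.804 × 10^8 − 6.134 × 10^7 = 1.19 × 10^8 pm³.

1.19 × 10^8 pm³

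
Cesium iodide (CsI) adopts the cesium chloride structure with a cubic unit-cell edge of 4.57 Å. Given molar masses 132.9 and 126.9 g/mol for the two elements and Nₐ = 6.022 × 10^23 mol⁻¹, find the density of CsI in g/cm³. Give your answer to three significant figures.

4.52 g/cm³

The cesium chloride structure contains Z = 1 formula unit per cell; M(CsI) = 132.9 + 126.9 = 259.8 g/mol.
a³ = (4.570 × 10^-8 cm)³ = 9.544 × 10^-23 cm³.
ρ = 1 × 259.8 / (6.022 × 10²³ × 9.544 × 10^-23) = 4.520 g/cm³.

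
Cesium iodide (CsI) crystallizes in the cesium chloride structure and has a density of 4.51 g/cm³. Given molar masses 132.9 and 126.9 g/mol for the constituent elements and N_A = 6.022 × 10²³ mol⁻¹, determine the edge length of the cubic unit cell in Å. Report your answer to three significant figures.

M(CsI) = 259.8 g/mol; Z = 1 formula unit per cell.
a³ = Z·M/(N_A·ρ) = 1 × 259.8 / (6.022 × 10²³ × 4.51) = 9.566 × 10^-23 cm³, so a = 4.573 × 10^-8 cm = 4.57 Å.

4.57 Å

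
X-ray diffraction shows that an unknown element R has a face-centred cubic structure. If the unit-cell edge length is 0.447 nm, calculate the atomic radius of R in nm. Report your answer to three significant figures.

0.158 nm

In an FCC lattice, atoms touch along the face diagonal, so √2·a = 4r.
r = √2·a/4 = 1.4142 × 0.447 / 4 = 0.158 nm.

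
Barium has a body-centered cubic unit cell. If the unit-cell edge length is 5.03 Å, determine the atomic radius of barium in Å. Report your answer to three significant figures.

2.18 Å

In a BCC lattice, atoms touch along the body diagonal, so √3·a = 4r.
r = √3·a/4 = 1.7321 × 5.03 / 4 = 2.18 Å.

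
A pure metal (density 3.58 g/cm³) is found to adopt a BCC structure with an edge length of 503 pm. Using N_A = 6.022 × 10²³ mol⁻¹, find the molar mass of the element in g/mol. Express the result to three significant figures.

A BCC cell has Z = 2 atoms; a = 5.030 × 10^-8 cm.
M = ρ·N_A·a³/Z = 3.58 × 6.022 × 10²³ × 1.273 × 10^-22 / 2 = 137 g/mol.

137 g/mol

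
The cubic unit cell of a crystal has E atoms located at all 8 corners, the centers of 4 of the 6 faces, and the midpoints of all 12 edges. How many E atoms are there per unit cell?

6

Corner atoms are shared by 8 cells (1/8 each), face atoms by 2 (1/2 each), edge atoms by 4 (1/4 each).
Net atoms = 8 × 1/8 + 4 × 1/2 + 12 × 1/4 = 1 + 2 + 3 = 6.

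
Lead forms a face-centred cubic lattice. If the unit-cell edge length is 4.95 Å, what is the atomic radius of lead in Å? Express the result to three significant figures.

1.75 Å

In an FCC lattice, atoms touch along the face diagonal, so √2·a = 4r.
r = √2·a/4 = 1.4142 × 4.95 / 4 = 1.75 Å.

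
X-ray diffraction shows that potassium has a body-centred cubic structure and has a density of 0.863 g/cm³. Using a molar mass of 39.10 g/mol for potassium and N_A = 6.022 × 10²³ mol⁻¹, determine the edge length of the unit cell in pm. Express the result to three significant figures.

532 pm

With Z = 2 atoms per BCC cell, a³ = Z·M/(N_A·ρ) = 2 × 39.10 / (6.022 × 10²³ × 0.8630 g/cm³) = 1.505 × 10^-22 cm³.
a = (1.505 × 10^-22)^(1/3) = 5.319 × 10^-8 cm = 532 pm.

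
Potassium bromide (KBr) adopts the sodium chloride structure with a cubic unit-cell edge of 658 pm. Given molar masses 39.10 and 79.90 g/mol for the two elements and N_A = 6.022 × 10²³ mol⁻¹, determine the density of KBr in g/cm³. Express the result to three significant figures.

2.77 g/cm³

The sodium chloride structure contains Z = 4 formula units per cell; M(KBr) = 39.10 + 79.90 = 119.0 g/mol.
a³ = (6.580 × 10^-8 cm)³ = 2.849 × 10^-22 cm³.
ρ = 4 × 119.0 / (6.022 × 10²³ × 2.849 × 10^-22) = 2.775 g/cm³.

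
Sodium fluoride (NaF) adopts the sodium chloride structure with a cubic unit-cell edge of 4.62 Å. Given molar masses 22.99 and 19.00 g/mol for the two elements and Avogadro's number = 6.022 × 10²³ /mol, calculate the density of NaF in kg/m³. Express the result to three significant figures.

The sodium chloride structure contains Z = 4 formula units per cell; M(NaF) = 22.99 + 19.00 = 41.99 g/mol.
a³ = (4.620 × 10^-8 cm)³ = 9.861 × 10^-23 cm³.
ρ = 4 × 41.99 / (6.022 × 10²³ × 9.861 × 10^-23) = 2.828 g/cm³ = 2830 kg/m³.

2830 kg/m³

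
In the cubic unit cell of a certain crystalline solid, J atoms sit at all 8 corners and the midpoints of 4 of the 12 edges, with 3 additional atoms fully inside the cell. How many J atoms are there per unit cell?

5

Corner atoms are shared by 8 cells (1/8 each), edge atoms by 4 (1/4 each), interior atoms are unshared.
Net atoms = 8 × 1/8 + 4 × 1/4 + 3 = 1 + 1 + 3 = 5.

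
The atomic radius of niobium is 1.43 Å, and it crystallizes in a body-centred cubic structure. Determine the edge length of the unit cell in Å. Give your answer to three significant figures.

In a BCC lattice, atoms touch along the body diagonal, so √3·a = 4r.
a = 4r/√3 = 4 × 1.43 / 1.7321 = 3.30 Å.

3.30 Å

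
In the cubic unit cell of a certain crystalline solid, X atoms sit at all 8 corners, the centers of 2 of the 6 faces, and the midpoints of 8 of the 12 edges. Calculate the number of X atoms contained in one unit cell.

Corner atoms are shared by 8 cells (1/8 each), face atoms by 2 (1/2 each), edge atoms by 4 (1/4 each).
Net atoms = 8 × 1/8 + 2 × 1/2 + 8 × 1/4 = 1 + 1 + 2 = 4.

4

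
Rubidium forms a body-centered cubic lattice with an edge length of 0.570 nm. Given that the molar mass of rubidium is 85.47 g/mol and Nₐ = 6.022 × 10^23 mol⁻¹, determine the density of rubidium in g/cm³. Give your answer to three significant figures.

1.53 g/cm³

A BCC unit cell contains Z = 2 atoms.
Cell volume: a³ = (0.570 nm)³ = (5.700 × 10^-8 cm)³ = 1.852 × 10^-22 cm³.
ρ = Z·M/(N_A·a³) = 2 × 85.47 / (6.022 × 10²³ × 1.852 × 10^-22) = 1.533 g/cm³.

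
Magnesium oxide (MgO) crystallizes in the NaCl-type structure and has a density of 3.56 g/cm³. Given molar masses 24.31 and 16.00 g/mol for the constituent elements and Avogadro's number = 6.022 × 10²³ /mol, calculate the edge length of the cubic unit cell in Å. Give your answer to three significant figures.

4.22 Å

M(MgO) = 40.31 g/mol; Z = 4 formula units per cell.
a³ = Z·M/(N_A·ρ) = 4 × 40.31 / (6.022 × 10²³ × 3.56) = 7.521 × 10^-23 cm³, so a = 4.221 × 10^-8 cm = 4.22 Å.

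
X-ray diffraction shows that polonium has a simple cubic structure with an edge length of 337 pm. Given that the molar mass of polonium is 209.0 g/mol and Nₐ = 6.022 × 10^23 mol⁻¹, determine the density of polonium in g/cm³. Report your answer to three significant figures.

A simple cubic unit cell contains Z = 1 atom.
Cell volume: a³ = (337 pm)³ = (3.370 × 10^-8 cm)³ = 3.827 × 10^-23 cm³.
ρ = Z·M/(N_A·a³) = 1 × 209.0 / (6.022 × 10²³ × 3.827 × 10^-23) = 9.068 g/cm³.

9.07 g/cm³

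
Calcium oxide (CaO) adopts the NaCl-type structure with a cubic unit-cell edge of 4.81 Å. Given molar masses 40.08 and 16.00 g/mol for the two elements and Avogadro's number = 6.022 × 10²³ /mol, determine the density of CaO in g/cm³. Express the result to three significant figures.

3.35 g/cm³

The NaCl-type structure contains Z = 4 formula units per cell; M(CaO) = 40.08 + 16.00 = 56.08 g/mol.
a³ = (4.810 × 10^-8 cm)³ = 1.113 × 10^-22 cm³.
ρ = 4 × 56.08 / (6.022 × 10²³ × 1.113 × 10^-22) = 3.347 g/cm³.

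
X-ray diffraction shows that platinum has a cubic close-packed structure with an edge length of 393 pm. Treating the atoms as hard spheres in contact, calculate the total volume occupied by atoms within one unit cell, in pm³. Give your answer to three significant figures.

In an FCC lattice atoms touch along the face diagonal, so √2·a = 4r, so r = 0.3536a = 138.9 pm.
V_atoms = Z × (4/3)πr³ = 4 × (4/3)π × (138.9)³ = 4.49 × 10^7 pm³.

4.49 × 10^7 pm³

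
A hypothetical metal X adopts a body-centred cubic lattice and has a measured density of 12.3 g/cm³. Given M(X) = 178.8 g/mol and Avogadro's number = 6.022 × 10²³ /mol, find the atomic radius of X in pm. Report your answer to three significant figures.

158 pm

For a BCC cell (Z = 2), a³ = Z·M/(N_A·ρ) = 2 × 178.8 / (6.022 × 10²³ × 12.30) = 4.828 × 10^-23 cm³, so a = 3.641 × 10^-8 cm = 364.1 pm.
Atoms touch along the body diagonal, so √3·a = 4r, so r = 0.4330 × a = 158 pm.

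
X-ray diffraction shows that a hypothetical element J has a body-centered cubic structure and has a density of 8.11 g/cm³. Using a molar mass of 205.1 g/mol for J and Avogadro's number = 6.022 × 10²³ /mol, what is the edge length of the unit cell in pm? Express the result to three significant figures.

With Z = 2 atoms per BCC cell, a³ = Z·M/(N_A·ρ) = 2 × 205.1 / (6.022 × 10²³ × 8.110 g/cm³) = 8.399 × 10^-23 cm³.
a = (8.399 × 10^-23)^(1/3) = 4.379 × 10^-8 cm = 438 pm.

438 pm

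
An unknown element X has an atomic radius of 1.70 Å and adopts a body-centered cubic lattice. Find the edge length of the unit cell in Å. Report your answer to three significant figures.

3.93 Å

In a BCC lattice, atoms touch along the body diagonal, so √3·a = 4r.
a = 4r/√3 = 4 × 1.70 / 1.7321 = 3.93 Å.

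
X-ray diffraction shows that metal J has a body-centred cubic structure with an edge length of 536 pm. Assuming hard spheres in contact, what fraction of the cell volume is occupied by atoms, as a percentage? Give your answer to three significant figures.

In a BCC lattice atoms touch along the body diagonal, so √3·a = 4r, so r = 0.4330a = 232.1 pm.
Packing fraction = Z·(4/3)πr³ / a³ = 2 × (4/3)π × (232.1)³ / (536)³ = 0.6802 = 68.0%.

68.0%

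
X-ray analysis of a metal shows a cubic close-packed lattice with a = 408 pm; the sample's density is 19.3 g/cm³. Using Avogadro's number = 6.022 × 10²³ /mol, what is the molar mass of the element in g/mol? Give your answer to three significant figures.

197 g/mol

An FCC cell has Z = 4 atoms; a = 4.080 × 10^-8 cm.
M = ρ·N_A·a³/Z = 19.3 × 6.022 × 10²³ × 6.792 × 10^-23 / 4 = 197 g/mol.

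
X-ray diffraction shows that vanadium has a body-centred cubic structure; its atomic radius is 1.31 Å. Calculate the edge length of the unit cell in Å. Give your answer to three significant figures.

3.03 Å

In a BCC lattice, atoms touch along the body diagonal, so √3·a = 4r.
a = 4r/√3 = 4 × 1.31 / 1.7321 = 3.03 Å.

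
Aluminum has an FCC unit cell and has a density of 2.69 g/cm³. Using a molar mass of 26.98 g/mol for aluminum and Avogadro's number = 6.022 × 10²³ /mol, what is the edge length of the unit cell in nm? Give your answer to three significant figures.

0.405 nm

With Z = 4 atoms per FCC cell, a³ = Z·M/(N_A·ρ) = 4 × 26.98 / (6.022 × 10²³ × 2.690 g/cm³) = 6.662 × 10^-23 cm³.
a = (6.662 × 10^-23)^(1/3) = 4.054 × 10^-8 cm = 0.405 nm.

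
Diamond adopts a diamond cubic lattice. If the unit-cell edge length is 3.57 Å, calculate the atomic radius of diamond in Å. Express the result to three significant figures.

In a diamond cubic lattice, nearest neighbors lie along the body diagonal with √3·a = 8r.
r = √3·a/8 = 1.7321 × 3.57 / 8 = 0.773 Å.

0.773 Å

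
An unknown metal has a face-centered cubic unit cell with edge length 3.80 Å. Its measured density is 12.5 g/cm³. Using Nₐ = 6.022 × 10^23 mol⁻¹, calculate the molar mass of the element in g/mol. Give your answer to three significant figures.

An FCC cell has Z = 4 atoms; a = 3.800 × 10^-8 cm.
M = ρ·N_A·a³/Z = 12.5 × 6.022 × 10²³ × 5.487 × 10^-23 / 4 = 103 g/mol.

103 g/mol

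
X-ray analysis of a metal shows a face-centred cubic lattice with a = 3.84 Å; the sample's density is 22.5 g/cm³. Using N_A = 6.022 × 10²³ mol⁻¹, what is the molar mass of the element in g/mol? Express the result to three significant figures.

An FCC cell has Z = 4 atoms; a = 3.840 × 10^-8 cm.
M = ρ·N_A·a³/Z = 22.5 × 6.022 × 10²³ × 5.662 × 10^-23 / 4 = 192 g/mol.

192 g/mol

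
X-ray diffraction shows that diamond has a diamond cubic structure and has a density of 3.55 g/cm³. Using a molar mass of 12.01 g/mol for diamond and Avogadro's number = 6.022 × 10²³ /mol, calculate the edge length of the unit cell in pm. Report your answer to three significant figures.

With Z = 8 atoms per diamond cubic cell, a³ = Z·M/(N_A·ρ) = 8 × 12.01 / (6.022 × 10²³ × 3.550 g/cm³) = 4.494 × 10^-23 cm³.
a = (4.494 × 10^-23)^(1/3) = 3.555 × 10^-8 cm = 356 pm.

356 pm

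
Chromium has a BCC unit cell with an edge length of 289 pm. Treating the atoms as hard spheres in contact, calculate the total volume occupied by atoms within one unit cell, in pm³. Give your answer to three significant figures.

In a BCC lattice atoms touch along the body diagonal, so √3·a = 4r, so r = 0.4330a = 125.1 pm.
V_atoms = Z × (4/3)πr³ = 2 × (4/3)π × (125.1)³ = 1.64 × 10^7 pm³.

1.64 × 10^7 pm³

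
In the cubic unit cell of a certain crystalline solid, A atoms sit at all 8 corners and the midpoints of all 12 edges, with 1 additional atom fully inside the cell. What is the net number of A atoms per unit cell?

Corner atoms are shared by 8 cells (1/8 each), edge atoms by 4 (1/4 each), interior atoms are unshared.
Net atoms = 8 × 1/8 + 12 × 1/4 + 1 = 1 + 3 + 1 = 5.

5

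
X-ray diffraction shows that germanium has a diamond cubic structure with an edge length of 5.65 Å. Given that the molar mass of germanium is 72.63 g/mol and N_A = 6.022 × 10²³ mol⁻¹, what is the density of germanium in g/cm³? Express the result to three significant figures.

5.35 g/cm³

A diamond cubic unit cell contains Z = 8 atoms.
Cell volume: a³ = (5.65 Å)³ = (5.650 × 10^-8 cm)³ = 1.804 × 10^-22 cm³.
ρ = Z·M/(N_A·a³) = 8 × 72.63 / (6.022 × 10²³ × 1.804 × 10^-22) = 5.350 g/cm³.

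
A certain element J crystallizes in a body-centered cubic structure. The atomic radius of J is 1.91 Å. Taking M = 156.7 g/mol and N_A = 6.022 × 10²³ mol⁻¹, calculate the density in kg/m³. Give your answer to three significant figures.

In a BCC lattice, atoms touch along the body diagonal, so √3·a = 4r, giving a = 4.411 Å = 4.411 × 10^-8 cm.
With Z = 2, ρ = Z·M/(N_A·a³) = 2 × 156.7 / (6.022 × 10²³ × 8.582 × 10^-23) = 6.064 g/cm³ = 6060 kg/m³.

6060 kg/m³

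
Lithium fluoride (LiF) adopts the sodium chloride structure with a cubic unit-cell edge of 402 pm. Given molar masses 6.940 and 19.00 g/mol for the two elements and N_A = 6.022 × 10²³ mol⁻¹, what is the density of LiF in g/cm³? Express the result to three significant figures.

The sodium chloride structure contains Z = 4 formula units per cell; M(LiF) = 6.940 + 19.00 = 25.94 g/mol.
a³ = (4.020 × 10^-8 cm)³ = 6.496 × 10^-23 cm³.
ρ = 4 × 25.94 / (6.022 × 10²³ × 6.496 × 10^-23) = 2.652 g/cm³.

2.65 g/cm³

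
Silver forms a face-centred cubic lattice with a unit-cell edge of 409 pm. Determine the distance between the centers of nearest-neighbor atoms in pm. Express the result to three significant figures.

289 pm

In an FCC structure, atoms touch along the face diagonal, so √2·a = 4r; the nearest-neighbor distance equals 2r = 0.7071·a.
d = 0.7071 × 409 = 289 pm.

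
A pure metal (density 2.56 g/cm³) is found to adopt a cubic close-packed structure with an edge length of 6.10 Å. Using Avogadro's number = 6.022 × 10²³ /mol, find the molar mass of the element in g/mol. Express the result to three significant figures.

87.5 g/mol

An FCC cell has Z = 4 atoms; a = 6.100 × 10^-8 cm.
M = ρ·N_A·a³/Z = 2.56 × 6.022 × 10²³ × 2.270 × 10^-22 / 4 = 87.5 g/mol.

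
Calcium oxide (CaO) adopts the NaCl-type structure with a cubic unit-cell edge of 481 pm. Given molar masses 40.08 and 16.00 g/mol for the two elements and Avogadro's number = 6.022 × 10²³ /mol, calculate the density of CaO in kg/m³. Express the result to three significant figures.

3350 kg/m³

The NaCl-type structure contains Z = 4 formula units per cell; M(CaO) = 40.08 + 16.00 = 56.08 g/mol.
a³ = (4.810 × 10^-8 cm)³ = 1.113 × 10^-22 cm³.
ρ = 4 × 56.08 / (6.022 × 10²³ × 1.113 × 10^-22) = 3.347 g/cm³ = 3350 kg/m³.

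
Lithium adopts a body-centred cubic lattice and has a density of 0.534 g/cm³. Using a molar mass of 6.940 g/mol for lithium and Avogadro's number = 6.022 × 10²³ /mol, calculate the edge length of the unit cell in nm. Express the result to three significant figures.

With Z = 2 atoms per BCC cell, a³ = Z·M/(N_A·ρ) = 2 × 6.940 / (6.022 × 10²³ × 0.5340 g/cm³) = 4.316 × 10^-23 cm³.
a = (4.316 × 10^-23)^(1/3) = 3.508 × 10^-8 cm = 0.351 nm.

0.351 nm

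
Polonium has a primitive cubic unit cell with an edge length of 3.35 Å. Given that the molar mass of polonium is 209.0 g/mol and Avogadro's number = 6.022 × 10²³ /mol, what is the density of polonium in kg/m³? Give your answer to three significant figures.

9230 kg/m³

A simple cubic unit cell contains Z = 1 atom.
Cell volume: a³ = (3.35 Å)³ = (3.350 × 10^-8 cm)³ = 3.760 × 10^-23 cm³.
ρ = Z·M/(N_A·a³) = 1 × 209.0 / (6.022 × 10²³ × 3.760 × 10^-23) = 9.231 g/cm³ = 9230 kg/m³.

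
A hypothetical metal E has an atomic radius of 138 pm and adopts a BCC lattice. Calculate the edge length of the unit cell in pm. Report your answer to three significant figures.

In a BCC lattice, atoms touch along the body diagonal, so √3·a = 4r.
a = 4r/√3 = 4 × 138 / 1.7321 = 319 pm.

319 pm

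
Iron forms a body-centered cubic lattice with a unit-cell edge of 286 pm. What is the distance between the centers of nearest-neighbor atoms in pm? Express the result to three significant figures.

In a BCC structure, atoms touch along the body diagonal, so √3·a = 4r; the nearest-neighbor distance equals 2r = 0.8660·a.
d = 0.8660 × 286 = 248 pm.

248 pm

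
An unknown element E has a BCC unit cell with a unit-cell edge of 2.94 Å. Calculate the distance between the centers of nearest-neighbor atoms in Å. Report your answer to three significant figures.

In a BCC structure, atoms touch along the body diagonal, so √3·a = 4r; the nearest-neighbor distance equals 2r = 0.8660·a.
d = 0.8660 × 2.94 = 2.55 Å.

2.55 Å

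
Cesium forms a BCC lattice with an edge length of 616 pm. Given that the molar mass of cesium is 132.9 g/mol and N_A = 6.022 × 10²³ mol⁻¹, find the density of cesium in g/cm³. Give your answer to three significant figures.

A BCC unit cell contains Z = 2 atoms.
Cell volume: a³ = (616 pm)³ = (6.160 × 10^-8 cm)³ = 2.337 × 10^-22 cm³.
ρ = Z·M/(N_A·a³) = 2 × 132.9 / (6.022 × 10²³ × 2.337 × 10^-22) = 1.888 g/cm³.

1.89 g/cm³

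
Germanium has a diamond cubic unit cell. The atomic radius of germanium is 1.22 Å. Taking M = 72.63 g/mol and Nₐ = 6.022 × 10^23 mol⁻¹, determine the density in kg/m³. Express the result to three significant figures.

In a diamond cubic lattice, nearest neighbors lie along the body diagonal with √3·a = 8r, giving a = 5.635 Å = 5.635 × 10^-8 cm.
With Z = 8, ρ = Z·M/(N_A·a³) = 8 × 72.63 / (6.022 × 10²³ × 1.789 × 10^-22) = 5.393 g/cm³ = 5390 kg/m³.

5390 kg/m³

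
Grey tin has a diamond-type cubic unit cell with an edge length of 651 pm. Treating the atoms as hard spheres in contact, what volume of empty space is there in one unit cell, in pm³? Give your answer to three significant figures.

In a diamond cubic lattice nearest neighbors lie along the body diagonal with √3·a = 8r, so r = 0.2165a = 140.9 pm.
V_cell = a³ = 2.759 × 10^8 pm³; V_atoms = 8 × (4/3)πr³ = 9.383 × 10^7 pm³.
Empty space = 2.759 × 10^8 − 9.383 × 10^7 = 1.82 × 10^8 pm³.

1.82 × 10^8 pm³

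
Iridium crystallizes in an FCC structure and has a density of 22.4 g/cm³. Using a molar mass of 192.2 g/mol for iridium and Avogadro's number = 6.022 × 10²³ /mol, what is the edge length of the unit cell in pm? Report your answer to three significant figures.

With Z = 4 atoms per FCC cell, a³ = Z·M/(N_A·ρ) = 4 × 192.2 / (6.022 × 10²³ × 22.40 g/cm³) = 5.699 × 10^-23 cm³.
a = (5.699 × 10^-23)^(1/3) = 3.848 × 10^-8 cm = 385 pm.

385 pm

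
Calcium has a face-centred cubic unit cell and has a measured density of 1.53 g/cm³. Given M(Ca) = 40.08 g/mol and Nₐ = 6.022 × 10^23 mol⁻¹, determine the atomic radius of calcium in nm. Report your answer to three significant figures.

0.197 nm

For an FCC cell (Z = 4), a³ = Z·M/(N_A·ρ) = 4 × 40.08 / (6.022 × 10²³ × 1.530) = 1.740 × 10^-22 cm³, so a = 5.583 × 10^-8 cm = 0.5583 nm.
Atoms touch along the face diagonal, so √2·a = 4r, so r = 0.3536 × a = 0.197 nm.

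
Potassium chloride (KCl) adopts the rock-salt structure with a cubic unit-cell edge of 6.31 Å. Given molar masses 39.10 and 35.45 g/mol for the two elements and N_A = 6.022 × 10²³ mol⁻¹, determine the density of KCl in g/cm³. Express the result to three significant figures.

1.97 g/cm³

The rock-salt structure contains Z = 4 formula units per cell; M(KCl) = 39.10 + 35.45 = 74.55 g/mol.
a³ = (6.310 × 10^-8 cm)³ = 2.512 × 10^-22 cm³.
ρ = 4 × 74.55 / (6.022 × 10²³ × 2.512 × 10^-22) = 1.971 g/cm³.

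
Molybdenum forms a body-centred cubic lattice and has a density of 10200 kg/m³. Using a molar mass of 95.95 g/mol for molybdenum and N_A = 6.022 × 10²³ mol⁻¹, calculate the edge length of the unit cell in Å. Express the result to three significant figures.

3.15 Å

With Z = 2 atoms per BCC cell, a³ = Z·M/(N_A·ρ) = 2 × 95.95 / (6.022 × 10²³ × 10.20 g/cm³) = 3.124 × 10^-23 cm³.
a = (3.124 × 10^-23)^(1/3) = 3.150 × 10^-8 cm = 3.15 Å.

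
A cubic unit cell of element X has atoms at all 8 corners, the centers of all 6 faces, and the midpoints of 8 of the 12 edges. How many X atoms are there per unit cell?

6

Corner atoms are shared by 8 cells (1/8 each), face atoms by 2 (1/2 each), edge atoms by 4 (1/4 each).
Net atoms = 8 × 1/8 + 6 × 1/2 + 8 × 1/4 = 1 + 3 + 2 = 6.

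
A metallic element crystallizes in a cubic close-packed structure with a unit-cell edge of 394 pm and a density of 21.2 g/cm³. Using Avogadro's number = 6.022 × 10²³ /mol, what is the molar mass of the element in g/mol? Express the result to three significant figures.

An FCC cell has Z = 4 atoms; a = 3.940 × 10^-8 cm.
M = ρ·N_A·a³/Z = 21.2 × 6.022 × 10²³ × 6.116 × 10^-23 / 4 = 195 g/mol.

195 g/mol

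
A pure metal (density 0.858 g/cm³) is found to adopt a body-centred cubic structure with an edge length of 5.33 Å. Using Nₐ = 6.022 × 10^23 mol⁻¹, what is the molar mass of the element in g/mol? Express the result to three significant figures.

A BCC cell has Z = 2 atoms; a = 5.330 × 10^-8 cm.
M = ρ·N_A·a³/Z = 0.858 × 6.022 × 10²³ × 1.514 × 10^-22 / 2 = 39.1 g/mol.

39.1 g/mol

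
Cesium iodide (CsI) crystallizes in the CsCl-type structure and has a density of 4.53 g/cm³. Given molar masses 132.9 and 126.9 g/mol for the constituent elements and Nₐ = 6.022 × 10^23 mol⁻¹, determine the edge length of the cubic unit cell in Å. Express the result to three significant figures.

4.57 Å

M(CsI) = 259.8 g/mol; Z = 1 formula unit per cell.
a³ = Z·M/(N_A·ρ) = 1 × 259.8 / (6.022 × 10²³ × 4.53) = 9.524 × 10^-23 cm³, so a = 4.567 × 10^-8 cm = 4.57 Å.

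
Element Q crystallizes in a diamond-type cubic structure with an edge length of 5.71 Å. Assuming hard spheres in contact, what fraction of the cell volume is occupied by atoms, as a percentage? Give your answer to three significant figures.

34.0%

In a diamond cubic lattice nearest neighbors lie along the body diagonal with √3·a = 8r, so r = 0.2165a = 1.236 Å.
Packing fraction = Z·(4/3)πr³ / a³ = 8 × (4/3)π × (1.236)³ / (5.71)³ = 0.3401 = 34.0%.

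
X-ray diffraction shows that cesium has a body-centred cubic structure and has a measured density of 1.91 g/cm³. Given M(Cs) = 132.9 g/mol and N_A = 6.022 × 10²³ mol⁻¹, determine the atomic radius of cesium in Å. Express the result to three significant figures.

For a BCC cell (Z = 2), a³ = Z·M/(N_A·ρ) = 2 × 132.9 / (6.022 × 10²³ × 1.910) = 2.311 × 10^-22 cm³, so a = 6.137 × 10^-8 cm = 6.137 Å.
Atoms touch along the body diagonal, so √3·a = 4r, so r = 0.4330 × a = 2.66 Å.

2.66 Å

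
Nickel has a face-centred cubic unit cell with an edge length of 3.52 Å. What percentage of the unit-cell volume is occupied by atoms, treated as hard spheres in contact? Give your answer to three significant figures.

In an FCC lattice atoms touch along the face diagonal, so √2·a = 4r, so r = 0.3536a = 1.245 Å.
Packing fraction = Z·(4/3)πr³ / a³ = 4 × (4/3)π × (1.245)³ / (3.52)³ = 0.7405 = 74.0%.

74.0%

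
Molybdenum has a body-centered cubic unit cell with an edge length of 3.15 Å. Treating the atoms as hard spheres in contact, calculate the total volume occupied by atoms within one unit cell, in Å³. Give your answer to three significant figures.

In a BCC lattice atoms touch along the body diagonal, so √3·a = 4r, so r = 0.4330a = 1.364 Å.
V_atoms = Z × (4/3)πr³ = 2 × (4/3)π × (1.364)³ = 21.3 Å³.

21.3 Å³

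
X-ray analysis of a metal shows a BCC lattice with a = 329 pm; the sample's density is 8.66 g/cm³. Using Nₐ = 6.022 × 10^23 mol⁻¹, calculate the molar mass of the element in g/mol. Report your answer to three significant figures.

92.9 g/mol

A BCC cell has Z = 2 atoms; a = 3.290 × 10^-8 cm.
M = ρ·N_A·a³/Z = 8.66 × 6.022 × 10²³ × 3.561 × 10^-23 / 2 = 92.9 g/mol.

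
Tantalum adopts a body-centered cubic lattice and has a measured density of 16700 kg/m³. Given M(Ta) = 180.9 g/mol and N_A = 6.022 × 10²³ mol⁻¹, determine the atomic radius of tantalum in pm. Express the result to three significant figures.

For a BCC cell (Z = 2), a³ = Z·M/(N_A·ρ) = 2 × 180.9 / (6.022 × 10²³ × 16.70) = 3.598 × 10^-23 cm³, so a = 3.301 × 10^-8 cm = 330.1 pm.
Atoms touch along the body diagonal, so √3·a = 4r, so r = 0.4330 × a = 143 pm.

143 pm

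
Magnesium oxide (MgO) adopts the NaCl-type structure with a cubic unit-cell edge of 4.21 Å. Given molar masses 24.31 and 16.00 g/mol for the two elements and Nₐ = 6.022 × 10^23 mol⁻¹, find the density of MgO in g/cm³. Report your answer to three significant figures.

3.59 g/cm³

The NaCl-type structure contains Z = 4 formula units per cell; M(MgO) = 24.31 + 16.00 = 40.31 g/mol.
a³ = (4.210 × 10^-8 cm)³ = 7.462 × 10^-23 cm³.
ρ = 4 × 40.31 / (6.022 × 10²³ × 7.462 × 10^-23) = 3.588 g/cm³.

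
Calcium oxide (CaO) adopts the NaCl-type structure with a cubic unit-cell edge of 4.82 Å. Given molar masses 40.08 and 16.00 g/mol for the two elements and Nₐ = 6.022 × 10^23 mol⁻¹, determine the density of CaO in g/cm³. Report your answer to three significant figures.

3.33 g/cm³

The NaCl-type structure contains Z = 4 formula units per cell; M(CaO) = 40.08 + 16.00 = 56.08 g/mol.
a³ = (4.820 × 10^-8 cm)³ = 1.120 × 10^-22 cm³.
ρ = 4 × 56.08 / (6.022 × 10²³ × 1.120 × 10^-22) = 3.326 g/cm³.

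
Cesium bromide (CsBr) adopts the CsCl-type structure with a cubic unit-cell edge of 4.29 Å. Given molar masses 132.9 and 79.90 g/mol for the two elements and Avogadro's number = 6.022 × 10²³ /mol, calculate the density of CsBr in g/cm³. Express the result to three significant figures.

4.48 g/cm³

The CsCl-type structure contains Z = 1 formula unit per cell; M(CsBr) = 132.9 + 79.90 = 212.8 g/mol.
a³ = (4.290 × 10^-8 cm)³ = 7.895 × 10^-23 cm³.
ρ = 1 × 212.8 / (6.022 × 10²³ × 7.895 × 10^-23) = 4.476 g/cm³.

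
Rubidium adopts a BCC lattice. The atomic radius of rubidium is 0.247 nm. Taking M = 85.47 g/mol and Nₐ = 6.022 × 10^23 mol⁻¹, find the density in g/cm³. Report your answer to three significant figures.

In a BCC lattice, atoms touch along the body diagonal, so √3·a = 4r, giving a = 0.5704 nm = 5.704 × 10^-8 cm.
With Z = 2, ρ = Z·M/(N_A·a³) = 2 × 85.47 / (6.022 × 10²³ × 1.856 × 10^-22) = 1.529 g/cm³.

1.53 g/cm³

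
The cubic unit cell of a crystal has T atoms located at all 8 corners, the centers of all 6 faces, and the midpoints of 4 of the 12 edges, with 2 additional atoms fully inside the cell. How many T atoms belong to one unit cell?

Corner atoms are shared by 8 cells (1/8 each), face atoms by 2 (1/2 each), edge atoms by 4 (1/4 each), interior atoms are unshared.
Net atoms = 8 × 1/8 + 6 × 1/2 + 4 × 1/4 + 2 = 1 + 3 + 1 + 2 = 7.

7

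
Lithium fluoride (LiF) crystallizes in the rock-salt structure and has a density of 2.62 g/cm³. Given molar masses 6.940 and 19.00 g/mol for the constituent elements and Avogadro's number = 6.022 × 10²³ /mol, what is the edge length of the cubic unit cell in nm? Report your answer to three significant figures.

M(LiF) = 25.94 g/mol; Z = 4 formula units per cell.
a³ = Z·M/(N_A·ρ) = 4 × 25.94 / (6.022 × 10²³ × 2.62) = 6.576 × 10^-23 cm³, so a = 4.036 × 10^-8 cm = 0.404 nm.

0.404 nm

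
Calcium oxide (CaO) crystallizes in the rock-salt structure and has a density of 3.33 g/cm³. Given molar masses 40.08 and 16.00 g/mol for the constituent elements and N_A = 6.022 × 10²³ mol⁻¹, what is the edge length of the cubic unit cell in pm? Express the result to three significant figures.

M(CaO) = 56.08 g/mol; Z = 4 formula units per cell.
a³ = Z·M/(N_A·ρ) = 4 × 56.08 / (6.022 × 10²³ × 3.33) = 1.119 × 10^-22 cm³, so a = 4.818 × 10^-8 cm = 482 pm.

482 pm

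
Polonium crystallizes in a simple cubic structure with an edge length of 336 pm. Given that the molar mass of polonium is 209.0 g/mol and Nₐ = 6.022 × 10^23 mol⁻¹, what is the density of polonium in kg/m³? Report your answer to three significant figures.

9150 kg/m³

A simple cubic unit cell contains Z = 1 atom.
Cell volume: a³ = (336 pm)³ = (3.360 × 10^-8 cm)³ = 3.793 × 10^-23 cm³.
ρ = Z·M/(N_A·a³) = 1 × 209.0 / (6.022 × 10²³ × 3.793 × 10^-23) = 9.149 g/cm³ = 9150 kg/m³.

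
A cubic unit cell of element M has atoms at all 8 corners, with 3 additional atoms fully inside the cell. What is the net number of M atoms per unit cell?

Corner atoms are shared by 8 cells (1/8 each), interior atoms are unshared.
Net atoms = 8 × 1/8 + 3 = 1 + 3 = 4.

4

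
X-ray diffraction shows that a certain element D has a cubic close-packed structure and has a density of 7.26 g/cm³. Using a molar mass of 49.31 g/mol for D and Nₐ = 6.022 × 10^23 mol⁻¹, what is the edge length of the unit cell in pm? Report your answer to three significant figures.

356 pm

With Z = 4 atoms per FCC cell, a³ = Z·M/(N_A·ρ) = 4 × 49.31 / (6.022 × 10²³ × 7.260 g/cm³) = 4.511 × 10^-23 cm³.
a = (4.511 × 10^-23)^(1/3) = 3.560 × 10^-8 cm = 356 pm.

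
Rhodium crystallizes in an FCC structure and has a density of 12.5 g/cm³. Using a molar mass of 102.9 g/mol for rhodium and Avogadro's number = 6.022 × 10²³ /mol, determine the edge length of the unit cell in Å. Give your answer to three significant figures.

3.80 Å

With Z = 4 atoms per FCC cell, a³ = Z·M/(N_A·ρ) = 4 × 102.9 / (6.022 × 10²³ × 12.50 g/cm³) = 5.468 × 10^-23 cm³.
a = (5.468 × 10^-23)^(1/3) = 3.796 × 10^-8 cm = 3.80 Å.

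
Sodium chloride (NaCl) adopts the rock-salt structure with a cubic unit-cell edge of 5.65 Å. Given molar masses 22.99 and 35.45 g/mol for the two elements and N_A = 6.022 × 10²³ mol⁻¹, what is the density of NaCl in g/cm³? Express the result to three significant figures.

2.15 g/cm³

The rock-salt structure contains Z = 4 formula units per cell; M(NaCl) = 22.99 + 35.45 = 58.44 g/mol.
a³ = (5.650 × 10^-8 cm)³ = 1.804 × 10^-22 cm³.
ρ = 4 × 58.44 / (6.022 × 10²³ × 1.804 × 10^-22) = 2.152 g/cm³.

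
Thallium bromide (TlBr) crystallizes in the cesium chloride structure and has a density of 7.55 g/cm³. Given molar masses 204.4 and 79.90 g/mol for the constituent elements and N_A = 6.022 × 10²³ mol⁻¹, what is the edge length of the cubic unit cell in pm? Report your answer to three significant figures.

M(TlBr) = 284.3 g/mol; Z = 1 formula unit per cell.
a³ = Z·M/(N_A·ρ) = 1 × 284.3 / (6.022 × 10²³ × 7.55) = 6.253 × 10^-23 cm³, so a = 3.969 × 10^-8 cm = 397 pm.

397 pm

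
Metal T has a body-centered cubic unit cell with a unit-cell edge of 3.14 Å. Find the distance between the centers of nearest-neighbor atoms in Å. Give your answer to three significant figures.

In a BCC structure, atoms touch along the body diagonal, so √3·a = 4r; the nearest-neighbor distance equals 2r = 0.8660·a.
d = 0.8660 × 3.14 = 2.72 Å.

2.72 Å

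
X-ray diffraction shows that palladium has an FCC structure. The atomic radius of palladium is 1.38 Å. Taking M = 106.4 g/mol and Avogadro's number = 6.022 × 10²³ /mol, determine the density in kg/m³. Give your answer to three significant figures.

11900 kg/m³

In an FCC lattice, atoms touch along the face diagonal, so √2·a = 4r, giving a = 3.903 Å = 3.903 × 10^-8 cm.
With Z = 4, ρ = Z·M/(N_A·a³) = 4 × 106.4 / (6.022 × 10²³ × 5.947 × 10^-23) = 11.88 g/cm³ = 11900 kg/m³.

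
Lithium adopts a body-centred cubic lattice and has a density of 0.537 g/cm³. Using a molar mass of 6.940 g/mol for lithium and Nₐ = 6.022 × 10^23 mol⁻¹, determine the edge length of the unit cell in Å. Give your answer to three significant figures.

With Z = 2 atoms per BCC cell, a³ = Z·M/(N_A·ρ) = 2 × 6.940 / (6.022 × 10²³ × 0.5370 g/cm³) = 4.292 × 10^-23 cm³.
a = (4.292 × 10^-23)^(1/3) = 3.501 × 10^-8 cm = 3.50 Å.

3.50 Å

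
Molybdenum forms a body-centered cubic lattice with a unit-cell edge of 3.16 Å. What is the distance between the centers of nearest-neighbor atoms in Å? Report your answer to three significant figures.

2.74 Å

In a BCC structure, atoms touch along the body diagonal, so √3·a = 4r; the nearest-neighbor distance equals 2r = 0.8660·a.
d = 0.8660 × 3.16 = 2.74 Å.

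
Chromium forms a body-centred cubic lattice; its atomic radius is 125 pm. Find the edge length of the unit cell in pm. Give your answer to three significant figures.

In a BCC lattice, atoms touch along the body diagonal, so √3·a = 4r.
a = 4r/√3 = 4 × 125 / 1.7321 = 289 pm.

289 pm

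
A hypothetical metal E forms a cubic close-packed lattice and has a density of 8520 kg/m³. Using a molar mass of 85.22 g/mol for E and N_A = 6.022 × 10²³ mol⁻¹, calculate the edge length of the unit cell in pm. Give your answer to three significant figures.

With Z = 4 atoms per FCC cell, a³ = Z·M/(N_A·ρ) = 4 × 85.22 / (6.022 × 10²³ × 8.520 g/cm³) = 6.644 × 10^-23 cm³.
a = (6.644 × 10^-23)^(1/3) = 4.050 × 10^-8 cm = 405 pm.

405 pm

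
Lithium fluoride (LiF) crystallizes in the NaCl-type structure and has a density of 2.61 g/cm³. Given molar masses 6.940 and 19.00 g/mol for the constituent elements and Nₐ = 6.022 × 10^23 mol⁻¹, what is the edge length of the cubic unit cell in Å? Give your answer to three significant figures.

4.04 Å

M(LiF) = 25.94 g/mol; Z = 4 formula units per cell.
a³ = Z·M/(N_A·ρ) = 4 × 25.94 / (6.022 × 10²³ × 2.61) = 6.602 × 10^-23 cm³, so a = 4.042 × 10^-8 cm = 4.04 Å.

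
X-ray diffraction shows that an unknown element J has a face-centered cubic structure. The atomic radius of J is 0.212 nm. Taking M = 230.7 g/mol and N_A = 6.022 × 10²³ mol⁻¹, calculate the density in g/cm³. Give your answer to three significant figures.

7.11 g/cm³

In an FCC lattice, atoms touch along the face diagonal, so √2·a = 4r, giving a = 0.5996 nm = 5.996 × 10^-8 cm.
With Z = 4, ρ = Z·M/(N_A·a³) = 4 × 230.7 / (6.022 × 10²³ × 2.156 × 10^-22) = 7.108 g/cm³.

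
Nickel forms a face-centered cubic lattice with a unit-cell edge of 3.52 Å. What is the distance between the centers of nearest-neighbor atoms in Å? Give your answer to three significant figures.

In an FCC structure, atoms touch along the face diagonal, so √2·a = 4r; the nearest-neighbor distance equals 2r = 0.7071·a.
d = 0.7071 × 3.52 = 2.49 Å.

2.49 Å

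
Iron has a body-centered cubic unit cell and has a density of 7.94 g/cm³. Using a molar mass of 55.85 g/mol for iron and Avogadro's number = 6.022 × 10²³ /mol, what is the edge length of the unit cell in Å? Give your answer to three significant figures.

With Z = 2 atoms per BCC cell, a³ = Z·M/(N_A·ρ) = 2 × 55.85 / (6.022 × 10²³ × 7.940 g/cm³) = 2.336 × 10^-23 cm³.
a = (2.336 × 10^-23)^(1/3) = 2.859 × 10^-8 cm = 2.86 Å.

2.86 Å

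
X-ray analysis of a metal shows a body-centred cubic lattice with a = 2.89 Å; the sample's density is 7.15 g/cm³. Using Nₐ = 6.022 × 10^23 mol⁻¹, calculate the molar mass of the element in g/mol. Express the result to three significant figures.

A BCC cell has Z = 2 atoms; a = 2.890 × 10^-8 cm.
M = ρ·N_A·a³/Z = 7.15 × 6.022 × 10²³ × 2.414 × 10^-23 / 2 = 52.0 g/mol.

52.0 g/mol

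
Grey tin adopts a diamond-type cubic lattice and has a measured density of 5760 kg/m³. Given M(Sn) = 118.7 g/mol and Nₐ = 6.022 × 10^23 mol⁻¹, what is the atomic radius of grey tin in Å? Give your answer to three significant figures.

For a diamond cubic cell (Z = 8), a³ = Z·M/(N_A·ρ) = 8 × 118.7 / (6.022 × 10²³ × 5.760) = 2.738 × 10^-22 cm³, so a = 6.493 × 10^-8 cm = 6.493 Å.
Nearest neighbors lie along the body diagonal with √3·a = 8r, so r = 0.2165 × a = 1.41 Å.

1.41 Å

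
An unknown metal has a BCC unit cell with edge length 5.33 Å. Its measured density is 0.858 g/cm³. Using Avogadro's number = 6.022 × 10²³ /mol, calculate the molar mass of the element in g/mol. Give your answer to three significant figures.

39.1 g/mol

A BCC cell has Z = 2 atoms; a = 5.330 × 10^-8 cm.
M = ρ·N_A·a³/Z = 0.858 × 6.022 × 10²³ × 1.514 × 10^-22 / 2 = 39.1 g/mol.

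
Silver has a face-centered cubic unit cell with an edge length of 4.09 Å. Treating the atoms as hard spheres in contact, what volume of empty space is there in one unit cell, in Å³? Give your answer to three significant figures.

17.8 Å³

In an FCC lattice atoms touch along the face diagonal, so √2·a = 4r, so r = 0.3536a = 1.446 Å.
V_cell = a³ = 68.42 Å³; V_atoms = 4 × (4/3)πr³ = 50.66 Å³.
Empty space = 68.42 − 50.66 = 17.8 Å³.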